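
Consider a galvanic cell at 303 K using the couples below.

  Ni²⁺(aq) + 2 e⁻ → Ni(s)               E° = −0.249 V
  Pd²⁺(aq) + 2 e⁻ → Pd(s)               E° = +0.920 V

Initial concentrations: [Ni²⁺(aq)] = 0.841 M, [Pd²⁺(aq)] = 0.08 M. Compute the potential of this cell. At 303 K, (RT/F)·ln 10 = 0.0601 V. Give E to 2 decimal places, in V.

+1.14 V

Pd²⁺/Pd is reduced (cathode, E° = +0.920 V) and Ni²⁺/Ni is oxidized (anode).
E°cell = +0.920 − (−0.249) = +1.169 V, with n = 2 electrons transferred.
For the overall reaction Pd²⁺(aq) + Ni(s) → Pd(s) + Ni²⁺(aq), Q = [Ni²⁺(aq)] / [Pd²⁺(aq)] = 10.5, giving log Q = 1.022.
E = E° − (0.0601/n)·log Q = +1.169 − (0.0601/2)(1.022) = +1.14 V.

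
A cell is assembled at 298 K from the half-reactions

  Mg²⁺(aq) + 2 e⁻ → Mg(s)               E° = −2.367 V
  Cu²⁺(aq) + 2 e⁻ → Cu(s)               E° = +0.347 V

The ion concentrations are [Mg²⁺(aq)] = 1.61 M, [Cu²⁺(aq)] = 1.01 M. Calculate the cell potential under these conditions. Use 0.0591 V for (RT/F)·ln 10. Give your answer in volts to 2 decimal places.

+2.71 V

Since E°(Cu²⁺/Cu) > E°(Mg²⁺/Mg), Cu²⁺/Cu serves as the cathode.
The standard potential is +0.347 − (−2.367) = +2.714 V and the balanced reaction transfers n = 2 electrons.
The balanced reaction is Cu²⁺(aq) + Mg(s) → Cu(s) + Mg²⁺(aq), so Q = [Mg²⁺(aq)] / [Cu²⁺(aq)] = 1.59 and log Q = 0.203.
Applying E = E° − (RT ln10/nF)·log Q gives +2.714 − (0.0591/2)(0.203) = +2.71 V.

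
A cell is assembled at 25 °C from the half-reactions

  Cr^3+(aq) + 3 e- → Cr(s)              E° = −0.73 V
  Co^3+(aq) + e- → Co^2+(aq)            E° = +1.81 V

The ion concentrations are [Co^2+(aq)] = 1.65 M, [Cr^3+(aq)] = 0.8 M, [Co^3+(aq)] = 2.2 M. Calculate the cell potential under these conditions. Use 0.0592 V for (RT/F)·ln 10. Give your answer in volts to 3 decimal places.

The Co³⁺/Co²⁺ couple has the more positive E°, so it is the cathode; Cr³⁺/Cr is the anode.
E°cell = E°cat − E°an = +1.81 − (−0.73) = +2.54 V; n = 3.
The balanced reaction is 3 Co^3+(aq) + Cr(s) → 3 Co^2+(aq) + Cr^3+(aq), so Q = ([Co^2+(aq)]^3·[Cr^3+(aq)]) / [Co^3+(aq)]^3 = 0.337 and log Q = −0.472.
E = E° − (0.0592/n)·log Q = +2.54 − (0.0592/3)(−0.472) = +2.549 V.

+2.549 V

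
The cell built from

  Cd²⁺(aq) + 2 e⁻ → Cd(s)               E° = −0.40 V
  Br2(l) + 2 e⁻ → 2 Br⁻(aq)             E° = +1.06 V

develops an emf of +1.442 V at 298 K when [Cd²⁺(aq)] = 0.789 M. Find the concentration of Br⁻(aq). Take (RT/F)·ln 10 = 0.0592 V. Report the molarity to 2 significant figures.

The Br₂/Br⁻ couple has the larger reduction potential, so it is the cathode: E°cell = +1.06 − (−0.40) = +1.46 V and n = 2.
Rearranging E = E° − (0.0592/n)·log Q gives log Q = 2(+1.46 − (+1.442))/0.0592 = 0.608.
Balancing electrons gives Br2(l) + Cd(s) → 2 Br⁻(aq) + Cd²⁺(aq); thus Q = [Br⁻(aq)]^2·[Cd²⁺(aq)].
Solving for the unknown gives log [Br⁻(aq)] = 0.355, so [Br⁻(aq)] ≈ 2.3 M.

2.3 M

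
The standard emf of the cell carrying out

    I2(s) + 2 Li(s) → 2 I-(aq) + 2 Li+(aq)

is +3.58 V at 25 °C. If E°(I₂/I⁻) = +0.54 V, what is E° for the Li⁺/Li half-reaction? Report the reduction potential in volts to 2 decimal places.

In the reaction as written the I₂/I⁻ couple is reduced (cathode) and Li⁺/Li is oxidized (anode), so E°cell = E°(I₂/I⁻) − E°(Li⁺/Li).
E°(Li⁺/Li) = E°(cathode) − E°cell = +0.54 − (+3.58) = −3.04 V.

−3.04 V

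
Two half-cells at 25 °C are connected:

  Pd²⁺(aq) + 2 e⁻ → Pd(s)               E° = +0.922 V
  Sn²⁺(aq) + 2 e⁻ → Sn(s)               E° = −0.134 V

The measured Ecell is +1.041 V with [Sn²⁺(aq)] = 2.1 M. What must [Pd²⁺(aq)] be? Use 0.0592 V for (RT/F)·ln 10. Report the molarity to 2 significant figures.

With Pd²⁺/Pd at the cathode and Sn²⁺/Sn at the anode, E°cell = +0.922 − (−0.134) = +1.056 V (n = 2).
From the Nernst equation, log Q = n(E° − E)/0.0592 = 2·(+1.056 − (+1.041))/0.0592 = 0.507.
The balanced reaction is Pd²⁺(aq) + Sn(s) → Pd(s) + Sn²⁺(aq), so Q = [Sn²⁺(aq)] / [Pd²⁺(aq)].
Isolating [Pd²⁺(aq)] in Q = 10^{0.507} yields log [Pd²⁺(aq)] = −0.185, i.e. 0.65 M.

0.65 M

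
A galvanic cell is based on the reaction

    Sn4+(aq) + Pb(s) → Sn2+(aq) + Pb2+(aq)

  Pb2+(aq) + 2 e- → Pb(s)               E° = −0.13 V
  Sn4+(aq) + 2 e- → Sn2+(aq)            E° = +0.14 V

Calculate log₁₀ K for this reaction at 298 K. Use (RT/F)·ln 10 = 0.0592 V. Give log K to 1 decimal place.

The Sn⁴⁺/Sn²⁺ couple is reduced (cathode); E°cell = +0.14 − (−0.13) = +0.27 V with n = 2.
At equilibrium E = 0, so log K = nE°cell / 0.0592 = (2)(+0.27) / 0.0592 = 9.1.

log K = 9.1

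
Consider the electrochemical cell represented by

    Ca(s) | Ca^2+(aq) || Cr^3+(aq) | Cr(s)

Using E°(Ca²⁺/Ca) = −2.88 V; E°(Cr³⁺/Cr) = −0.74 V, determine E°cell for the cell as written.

By convention the left-hand electrode in cell notation is the anode (oxidation) and the right-hand electrode is the cathode (reduction).
E°cell = E°(right) − E°(left) = −0.74 − (−2.88) = +2.14 V.

+2.14 V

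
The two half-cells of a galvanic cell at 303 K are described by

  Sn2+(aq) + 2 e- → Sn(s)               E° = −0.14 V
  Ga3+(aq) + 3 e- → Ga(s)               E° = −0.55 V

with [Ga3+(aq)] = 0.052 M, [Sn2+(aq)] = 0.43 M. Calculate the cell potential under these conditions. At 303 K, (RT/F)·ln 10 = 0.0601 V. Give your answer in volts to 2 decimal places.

+0.42 V

The Sn²⁺/Sn couple has the more positive E°, so it is the cathode; Ga³⁺/Ga is the anode.
E°cell = −0.14 − (−0.55) = +0.41 V, with n = 6 electrons transferred.
For the overall reaction 3 Sn2+(aq) + 2 Ga(s) → 3 Sn(s) + 2 Ga3+(aq), Q = [Ga3+(aq)]^2 / [Sn2+(aq)]^3 = 0.034, giving log Q = −1.468.
By the Nernst equation, E = +0.41 − (0.0601/6)·(−1.468) = +0.42 V.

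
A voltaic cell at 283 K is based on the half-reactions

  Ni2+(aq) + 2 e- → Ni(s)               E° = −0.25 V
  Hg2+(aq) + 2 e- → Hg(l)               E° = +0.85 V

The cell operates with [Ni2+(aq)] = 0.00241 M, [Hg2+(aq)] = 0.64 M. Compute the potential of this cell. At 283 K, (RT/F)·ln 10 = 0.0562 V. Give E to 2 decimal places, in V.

The Hg²⁺/Hg couple has the more positive E°, so it is the cathode; Ni²⁺/Ni is the anode.
E°cell = E°cat − E°an = +0.85 − (−0.25) = +1.10 V; n = 2.
The balanced reaction is Hg2+(aq) + Ni(s) → Hg(l) + Ni2+(aq), so Q = [Ni2+(aq)] / [Hg2+(aq)] = 0.00377 and log Q = −2.424.
By the Nernst equation, E = +1.10 − (0.0562/2)·(−2.424) = +1.17 V.

+1.17 V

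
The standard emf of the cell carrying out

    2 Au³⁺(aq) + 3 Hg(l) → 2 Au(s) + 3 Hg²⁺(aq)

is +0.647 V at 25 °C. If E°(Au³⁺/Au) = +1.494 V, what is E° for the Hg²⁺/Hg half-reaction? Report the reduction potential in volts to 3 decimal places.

+0.847 V

In the reaction as written the Au³⁺/Au couple is reduced (cathode) and Hg²⁺/Hg is oxidized (anode), so E°cell = E°(Au³⁺/Au) − E°(Hg²⁺/Hg).
E°(Hg²⁺/Hg) = E°(cathode) − E°cell = +1.494 − (+0.647) = +0.847 V.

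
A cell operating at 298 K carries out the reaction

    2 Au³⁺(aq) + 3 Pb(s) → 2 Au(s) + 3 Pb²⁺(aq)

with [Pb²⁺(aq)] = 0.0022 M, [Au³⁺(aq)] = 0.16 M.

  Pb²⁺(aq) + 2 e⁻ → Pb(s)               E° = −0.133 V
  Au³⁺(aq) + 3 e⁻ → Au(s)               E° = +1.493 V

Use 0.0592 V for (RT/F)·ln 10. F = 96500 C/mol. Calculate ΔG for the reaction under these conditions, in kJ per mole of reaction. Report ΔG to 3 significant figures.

−978 kJ/mol

With Au³⁺/Au reduced at the cathode, E°cell = +1.493 − (−0.133) = +1.626 V and n = 6.
The reaction quotient is [Pb²⁺(aq)]^3 / [Au³⁺(aq)]^2 = 4.16×10^−7; by Nernst, E = +1.626 − (0.0592/6)(−6.381) = +1.6890 V.
Then ΔG = −nFE = −6 × 96500 × +1.6890 J/mol = −978 kJ/mol.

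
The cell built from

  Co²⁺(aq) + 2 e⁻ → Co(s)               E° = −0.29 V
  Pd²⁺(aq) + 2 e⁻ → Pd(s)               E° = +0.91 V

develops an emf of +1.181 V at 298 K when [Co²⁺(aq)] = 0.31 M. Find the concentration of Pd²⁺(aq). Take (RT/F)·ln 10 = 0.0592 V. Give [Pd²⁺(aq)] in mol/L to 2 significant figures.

The Pd²⁺/Pd couple has the larger reduction potential, so it is the cathode: E°cell = +0.91 − (−0.29) = +1.20 V and n = 2.
From the Nernst equation, log Q = n(E° − E)/0.0592 = 2·(+1.20 − (+1.181))/0.0592 = 0.642.
Balancing electrons gives Pd²⁺(aq) + Co(s) → Pd(s) + Co²⁺(aq); thus Q = [Co²⁺(aq)] / [Pd²⁺(aq)].
Isolating [Pd²⁺(aq)] in Q = 10^{0.642} yields log [Pd²⁺(aq)] = −1.151, i.e. 0.071 M.

0.071 M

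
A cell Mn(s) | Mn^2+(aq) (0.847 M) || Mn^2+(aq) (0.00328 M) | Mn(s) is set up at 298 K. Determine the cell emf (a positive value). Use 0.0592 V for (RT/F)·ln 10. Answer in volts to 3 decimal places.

For a concentration cell E°cell = 0, since both electrodes use the same couple.
The compartment with the higher Mn^2+(aq) concentration (0.847 M) acts as the cathode; ions are reduced there and produced at the dilute (0.00328 M) anode.
With n = 2, Ecell = −(0.0592/2)·log([dilute]/[conc]) = −(0.0592/2)·log(0.00328/0.847) = +0.071 V.

0.071 V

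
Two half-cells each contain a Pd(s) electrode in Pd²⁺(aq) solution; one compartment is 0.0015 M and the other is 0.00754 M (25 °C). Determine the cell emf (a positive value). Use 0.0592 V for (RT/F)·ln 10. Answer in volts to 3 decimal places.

0.021 V

For a concentration cell E°cell = 0, since both electrodes use the same couple.
The compartment with the higher Pd²⁺(aq) concentration (0.00754 M) acts as the cathode; ions are reduced there and produced at the dilute (0.0015 M) anode.
With n = 2, Ecell = −(0.0592/2)·log([dilute]/[conc]) = −(0.0592/2)·log(0.0015/0.00754) = +0.021 V.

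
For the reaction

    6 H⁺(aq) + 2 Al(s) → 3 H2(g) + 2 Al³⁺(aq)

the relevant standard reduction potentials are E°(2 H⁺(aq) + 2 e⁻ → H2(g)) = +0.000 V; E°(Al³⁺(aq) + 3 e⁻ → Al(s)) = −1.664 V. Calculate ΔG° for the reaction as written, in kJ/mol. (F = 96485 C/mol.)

In the reaction as written H⁺(aq) is reduced, so the 2H⁺/H₂ couple is the cathode and Al³⁺/Al is the anode.
E°cell = +0.000 − (−1.664) = +1.664 V; balancing electrons gives n = 6.
ΔG° = −nFE°cell = −(6)(96485)(+1.664) J/mol = −963 kJ/mol.

−963 kJ/mol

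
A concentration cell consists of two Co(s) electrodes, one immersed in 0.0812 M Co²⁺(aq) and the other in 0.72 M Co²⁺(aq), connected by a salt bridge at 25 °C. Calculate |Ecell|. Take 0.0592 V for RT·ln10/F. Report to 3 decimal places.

For a concentration cell E°cell = 0, since both electrodes use the same couple.
The compartment with the higher Co²⁺(aq) concentration (0.72 M) acts as the cathode; ions are reduced there and produced at the dilute (0.0812 M) anode.
With n = 2, Ecell = −(0.0592/2)·log([dilute]/[conc]) = −(0.0592/2)·log(0.0812/0.72) = +0.028 V.

0.028 V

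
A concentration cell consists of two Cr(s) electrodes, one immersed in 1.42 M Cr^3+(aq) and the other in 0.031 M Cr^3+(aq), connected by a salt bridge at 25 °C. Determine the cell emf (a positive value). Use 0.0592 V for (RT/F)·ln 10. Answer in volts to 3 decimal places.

0.033 V

For a concentration cell E°cell = 0, since both electrodes use the same couple.
The compartment with the higher Cr^3+(aq) concentration (1.42 M) acts as the cathode; ions are reduced there and produced at the dilute (0.031 M) anode.
With n = 3, Ecell = −(0.0592/3)·log([dilute]/[conc]) = −(0.0592/3)·log(0.031/1.42) = +0.033 V.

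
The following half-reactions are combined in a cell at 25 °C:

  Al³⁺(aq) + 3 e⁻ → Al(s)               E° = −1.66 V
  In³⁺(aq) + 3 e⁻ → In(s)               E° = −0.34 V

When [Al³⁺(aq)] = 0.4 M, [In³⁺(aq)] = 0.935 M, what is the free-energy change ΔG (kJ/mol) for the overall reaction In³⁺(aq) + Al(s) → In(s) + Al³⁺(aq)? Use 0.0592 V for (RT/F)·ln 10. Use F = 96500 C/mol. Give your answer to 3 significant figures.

With In³⁺/In reduced at the cathode, E°cell = −0.34 − (−1.66) = +1.32 V and n = 3.
The reaction quotient is [Al³⁺(aq)] / [In³⁺(aq)] = 0.428; by Nernst, E = +1.32 − (0.0592/3)(−0.369) = +1.3273 V.
Finally ΔG = −nFE = −(3)(96500 C/mol)(+1.3273 V) = −384 kJ/mol.

−384 kJ/mol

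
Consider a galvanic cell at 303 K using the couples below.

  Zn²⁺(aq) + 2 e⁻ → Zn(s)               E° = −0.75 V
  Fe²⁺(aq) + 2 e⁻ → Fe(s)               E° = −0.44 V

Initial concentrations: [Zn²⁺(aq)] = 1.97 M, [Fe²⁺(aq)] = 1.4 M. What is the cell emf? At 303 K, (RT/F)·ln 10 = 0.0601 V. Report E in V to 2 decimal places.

+0.31 V

Fe²⁺/Fe is reduced (cathode, E° = −0.44 V) and Zn²⁺/Zn is oxidized (anode).
E°cell = −0.44 − (−0.75) = +0.31 V, with n = 2 electrons transferred.
Balancing gives Fe²⁺(aq) + Zn(s) → Fe(s) + Zn²⁺(aq); hence Q = [Zn²⁺(aq)] / [Fe²⁺(aq)] = 1.41 (log Q = 0.148).
E = E° − (0.0601/n)·log Q = +0.31 − (0.0601/2)(0.148) = +0.31 V.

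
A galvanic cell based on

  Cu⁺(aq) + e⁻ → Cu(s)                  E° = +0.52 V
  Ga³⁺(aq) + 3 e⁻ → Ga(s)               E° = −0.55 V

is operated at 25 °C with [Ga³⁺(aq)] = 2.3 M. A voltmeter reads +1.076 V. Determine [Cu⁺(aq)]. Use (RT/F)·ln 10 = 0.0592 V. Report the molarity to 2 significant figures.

1.7 M

The Cu⁺/Cu couple has the larger reduction potential, so it is the cathode: E°cell = +0.52 − (−0.55) = +1.07 V and n = 3.
Since E = E° − (0.0592/n)·log Q, log Q = n(E° − E)/0.0592 = −0.304.
The balanced reaction is 3 Cu⁺(aq) + Ga(s) → 3 Cu(s) + Ga³⁺(aq), so Q = [Ga³⁺(aq)] / [Cu⁺(aq)]^3.
Substituting the known concentrations and solving, log [Cu⁺(aq)] = 0.222 and [Cu⁺(aq)] = 1.7 M.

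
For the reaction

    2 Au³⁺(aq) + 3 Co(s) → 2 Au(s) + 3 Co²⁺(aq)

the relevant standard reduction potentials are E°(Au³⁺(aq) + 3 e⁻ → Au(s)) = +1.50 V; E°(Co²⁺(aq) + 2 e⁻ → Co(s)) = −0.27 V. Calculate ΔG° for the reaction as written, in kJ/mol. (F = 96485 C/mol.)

In the reaction as written Au³⁺(aq) is reduced, so the Au³⁺/Au couple is the cathode and Co²⁺/Co is the anode.
E°cell = +1.50 − (−0.27) = +1.77 V; balancing electrons gives n = 6.
ΔG° = −nFE°cell = −(6)(96485)(+1.77) J/mol = −1025 kJ/mol.

−1025 kJ/mol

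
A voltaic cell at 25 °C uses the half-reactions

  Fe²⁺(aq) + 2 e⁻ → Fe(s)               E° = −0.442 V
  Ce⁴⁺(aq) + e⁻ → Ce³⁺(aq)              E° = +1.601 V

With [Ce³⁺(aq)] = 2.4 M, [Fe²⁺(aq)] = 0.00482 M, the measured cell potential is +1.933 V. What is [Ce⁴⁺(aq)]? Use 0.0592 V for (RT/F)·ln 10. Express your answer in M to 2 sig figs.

0.0023 M

With Ce⁴⁺/Ce³⁺ at the cathode and Fe²⁺/Fe at the anode, E°cell = +1.601 − (−0.442) = +2.043 V (n = 2).
Rearranging E = E° − (0.0592/n)·log Q gives log Q = 2(+2.043 − (+1.933))/0.0592 = 3.716.
For 2 Ce⁴⁺(aq) + Fe(s) → 2 Ce³⁺(aq) + Fe²⁺(aq), the reaction quotient is Q = ([Ce³⁺(aq)]^2·[Fe²⁺(aq)]) / [Ce⁴⁺(aq)]^2.
Solving for the unknown gives log [Ce⁴⁺(aq)] = −2.636, so [Ce⁴⁺(aq)] ≈ 0.0023 M.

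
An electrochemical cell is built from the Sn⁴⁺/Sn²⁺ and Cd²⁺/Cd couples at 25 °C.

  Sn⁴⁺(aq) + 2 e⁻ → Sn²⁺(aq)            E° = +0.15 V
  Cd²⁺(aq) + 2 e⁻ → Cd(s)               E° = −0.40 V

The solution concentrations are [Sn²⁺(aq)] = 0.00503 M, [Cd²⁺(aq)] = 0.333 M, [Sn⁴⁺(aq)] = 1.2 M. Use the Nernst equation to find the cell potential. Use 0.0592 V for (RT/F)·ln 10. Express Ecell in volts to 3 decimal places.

The Sn⁴⁺/Sn²⁺ couple has the more positive E°, so it is the cathode; Cd²⁺/Cd is the anode.
E°cell = E°cat − E°an = +0.15 − (−0.40) = +0.55 V; n = 2.
For the overall reaction Sn⁴⁺(aq) + Cd(s) → Sn²⁺(aq) + Cd²⁺(aq), Q = ([Sn²⁺(aq)]·[Cd²⁺(aq)]) / [Sn⁴⁺(aq)] = 0.0014, giving log Q = −2.855.
By the Nernst equation, E = +0.55 − (0.0592/2)·(−2.855) = +0.635 V.

+0.635 V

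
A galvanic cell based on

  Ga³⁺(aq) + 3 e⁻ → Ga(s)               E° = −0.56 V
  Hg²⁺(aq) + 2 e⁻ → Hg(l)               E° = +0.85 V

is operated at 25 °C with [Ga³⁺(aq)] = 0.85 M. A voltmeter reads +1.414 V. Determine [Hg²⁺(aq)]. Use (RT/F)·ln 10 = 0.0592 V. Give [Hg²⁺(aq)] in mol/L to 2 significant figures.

1.2 M

The Hg²⁺/Hg couple has the larger reduction potential, so it is the cathode: E°cell = +0.85 − (−0.56) = +1.41 V and n = 6.
Since E = E° − (0.0592/n)·log Q, log Q = n(E° − E)/0.0592 = −0.405.
Balancing electrons gives 3 Hg²⁺(aq) + 2 Ga(s) → 3 Hg(l) + 2 Ga³⁺(aq); thus Q = [Ga³⁺(aq)]^2 / [Hg²⁺(aq)]^3.
Solving for the unknown gives log [Hg²⁺(aq)] = 0.088, so [Hg²⁺(aq)] ≈ 1.2 M.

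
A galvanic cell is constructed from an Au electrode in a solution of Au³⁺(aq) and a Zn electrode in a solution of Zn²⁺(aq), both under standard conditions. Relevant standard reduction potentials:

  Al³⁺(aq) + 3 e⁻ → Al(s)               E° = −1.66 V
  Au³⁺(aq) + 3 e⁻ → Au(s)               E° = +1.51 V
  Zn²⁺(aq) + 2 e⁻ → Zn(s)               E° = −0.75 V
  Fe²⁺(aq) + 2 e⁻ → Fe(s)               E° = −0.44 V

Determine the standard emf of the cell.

+2.26 V

Of the two couples in this cell, the one with the more positive reduction potential is reduced at the cathode: here that is Au³⁺/Au (+1.51 V); Zn²⁺/Zn (−0.75 V) is the anode.
E°cell = E°(cathode) − E°(anode) = +1.51 − (−0.75) = +2.26 V.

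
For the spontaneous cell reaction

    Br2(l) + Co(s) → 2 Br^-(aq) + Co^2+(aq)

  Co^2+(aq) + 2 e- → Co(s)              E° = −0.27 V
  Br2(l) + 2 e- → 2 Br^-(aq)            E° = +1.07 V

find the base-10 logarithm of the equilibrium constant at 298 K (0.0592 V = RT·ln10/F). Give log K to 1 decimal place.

log K = 45.3

The Br₂/Br⁻ couple is reduced (cathode); E°cell = +1.07 − (−0.27) = +1.34 V with n = 2.
At equilibrium E = 0, so log K = nE°cell / 0.0592 = (2)(+1.34) / 0.0592 = 45.3.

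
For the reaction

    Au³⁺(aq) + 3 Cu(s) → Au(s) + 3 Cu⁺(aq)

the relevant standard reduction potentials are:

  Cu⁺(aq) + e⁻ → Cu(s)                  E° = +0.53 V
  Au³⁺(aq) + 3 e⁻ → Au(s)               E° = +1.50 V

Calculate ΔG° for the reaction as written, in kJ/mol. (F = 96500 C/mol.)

In the reaction as written Au³⁺(aq) is reduced, so the Au³⁺/Au couple is the cathode and Cu⁺/Cu is the anode.
E°cell = +1.50 − (+0.53) = +0.97 V; balancing electrons gives n = 3.
ΔG° = −nFE°cell = −(3)(96500)(+0.97) J/mol = −281 kJ/mol.

−281 kJ/mol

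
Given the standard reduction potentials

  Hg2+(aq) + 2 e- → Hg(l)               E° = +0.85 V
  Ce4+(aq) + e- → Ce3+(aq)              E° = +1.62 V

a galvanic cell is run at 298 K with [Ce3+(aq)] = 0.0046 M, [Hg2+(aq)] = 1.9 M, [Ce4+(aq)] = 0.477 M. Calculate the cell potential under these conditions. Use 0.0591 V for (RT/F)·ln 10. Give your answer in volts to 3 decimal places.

+0.881 V

The Ce⁴⁺/Ce³⁺ couple has the more positive E°, so it is the cathode; Hg²⁺/Hg is the anode.
E°cell = E°cat − E°an = +1.62 − (+0.85) = +0.77 V; n = 2.
Balancing gives 2 Ce4+(aq) + Hg(l) → 2 Ce3+(aq) + Hg2+(aq); hence Q = ([Ce3+(aq)]^2·[Hg2+(aq)]) / [Ce4+(aq)]^2 = 0.000177 (log Q = −3.753).
Applying E = E° − (RT ln10/nF)·log Q gives +0.77 − (0.0591/2)(−3.753) = +0.881 V.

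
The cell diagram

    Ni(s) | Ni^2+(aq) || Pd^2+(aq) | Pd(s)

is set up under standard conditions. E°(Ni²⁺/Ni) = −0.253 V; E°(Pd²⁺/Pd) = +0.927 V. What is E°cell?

+1.180 V

By convention the left-hand electrode in cell notation is the anode (oxidation) and the right-hand electrode is the cathode (reduction).
E°cell = E°(right) − E°(left) = +0.927 − (−0.253) = +1.180 V.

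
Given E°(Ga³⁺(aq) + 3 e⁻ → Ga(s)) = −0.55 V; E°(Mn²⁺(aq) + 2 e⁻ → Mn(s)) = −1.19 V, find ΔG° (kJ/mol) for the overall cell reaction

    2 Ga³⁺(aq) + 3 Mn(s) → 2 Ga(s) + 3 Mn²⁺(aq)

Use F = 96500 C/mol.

In the reaction as written Ga³⁺(aq) is reduced, so the Ga³⁺/Ga couple is the cathode and Mn²⁺/Mn is the anode.
E°cell = −0.55 − (−1.19) = +0.64 V; balancing electrons gives n = 6.
ΔG° = −nFE°cell = −(6)(96500)(+0.64) J/mol = −371 kJ/mol.

−371 kJ/mol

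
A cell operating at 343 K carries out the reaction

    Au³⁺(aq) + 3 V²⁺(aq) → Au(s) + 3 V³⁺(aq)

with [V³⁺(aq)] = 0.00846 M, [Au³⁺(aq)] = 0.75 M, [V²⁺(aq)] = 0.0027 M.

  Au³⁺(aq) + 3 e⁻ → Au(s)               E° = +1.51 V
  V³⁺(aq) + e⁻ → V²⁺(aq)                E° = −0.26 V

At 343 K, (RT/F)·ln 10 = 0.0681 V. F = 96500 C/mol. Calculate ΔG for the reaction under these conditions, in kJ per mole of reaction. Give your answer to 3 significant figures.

E°cell = +1.51 − (−0.26) = +1.77 V; the balanced reaction transfers n = 3 electrons.
The reaction quotient is [V³⁺(aq)]^3 / ([Au³⁺(aq)]·[V²⁺(aq)]^3) = 41; by Nernst, E = +1.77 − (0.0681/3)(1.613) = +1.7334 V.
Finally ΔG = −nFE = −(3)(96500 C/mol)(+1.7334 V) = −502 kJ/mol.

−502 kJ/mol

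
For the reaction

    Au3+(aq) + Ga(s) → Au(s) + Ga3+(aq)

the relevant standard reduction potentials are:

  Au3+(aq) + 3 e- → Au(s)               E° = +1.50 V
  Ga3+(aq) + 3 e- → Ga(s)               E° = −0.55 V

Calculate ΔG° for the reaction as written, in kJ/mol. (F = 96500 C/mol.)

In the reaction as written Au3+(aq) is reduced, so the Au³⁺/Au couple is the cathode and Ga³⁺/Ga is the anode.
E°cell = +1.50 − (−0.55) = +2.05 V; balancing electrons gives n = 3.
ΔG° = −nFE°cell = −(3)(96500)(+2.05) J/mol = −593 kJ/mol.

−593 kJ/mol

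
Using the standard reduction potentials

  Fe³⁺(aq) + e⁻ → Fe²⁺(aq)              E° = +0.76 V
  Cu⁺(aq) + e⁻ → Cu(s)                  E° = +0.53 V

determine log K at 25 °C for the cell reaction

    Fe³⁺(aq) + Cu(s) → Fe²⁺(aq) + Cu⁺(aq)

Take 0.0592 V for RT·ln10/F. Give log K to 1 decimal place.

log K = 3.9

The Fe³⁺/Fe²⁺ couple is reduced (cathode); E°cell = +0.76 − (+0.53) = +0.23 V with n = 1.
At equilibrium E = 0, so log K = nE°cell / 0.0592 = (1)(+0.23) / 0.0592 = 3.9.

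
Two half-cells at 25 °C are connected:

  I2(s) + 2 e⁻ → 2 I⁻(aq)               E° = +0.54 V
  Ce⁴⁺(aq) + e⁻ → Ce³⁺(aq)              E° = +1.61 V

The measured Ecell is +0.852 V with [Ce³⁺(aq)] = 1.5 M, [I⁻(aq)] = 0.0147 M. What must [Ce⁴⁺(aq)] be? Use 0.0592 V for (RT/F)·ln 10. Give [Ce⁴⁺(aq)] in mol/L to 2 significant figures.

0.021 M

With Ce⁴⁺/Ce³⁺ at the cathode and I₂/I⁻ at the anode, E°cell = +1.61 − (+0.54) = +1.07 V (n = 2).
From the Nernst equation, log Q = n(E° − E)/0.0592 = 2·(+1.07 − (+0.852))/0.0592 = 7.365.
The balanced reaction is 2 Ce⁴⁺(aq) + 2 I⁻(aq) → 2 Ce³⁺(aq) + I2(s), so Q = [Ce³⁺(aq)]^2 / ([Ce⁴⁺(aq)]^2·[I⁻(aq)]^2).
Substituting the known concentrations and solving, log [Ce⁴⁺(aq)] = −1.674 and [Ce⁴⁺(aq)] = 0.021 M.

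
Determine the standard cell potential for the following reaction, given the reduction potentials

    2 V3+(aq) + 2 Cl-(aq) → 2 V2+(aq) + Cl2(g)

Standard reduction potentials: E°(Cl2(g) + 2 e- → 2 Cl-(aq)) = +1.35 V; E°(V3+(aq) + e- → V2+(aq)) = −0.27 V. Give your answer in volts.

In the reaction as written, V3+(aq) is reduced (cathode) and Cl2(g) is produced by oxidation at the anode.
E°cell = E°(cathode) − E°(anode) = −0.27 − (+1.35) = −1.62 V.

−1.62 V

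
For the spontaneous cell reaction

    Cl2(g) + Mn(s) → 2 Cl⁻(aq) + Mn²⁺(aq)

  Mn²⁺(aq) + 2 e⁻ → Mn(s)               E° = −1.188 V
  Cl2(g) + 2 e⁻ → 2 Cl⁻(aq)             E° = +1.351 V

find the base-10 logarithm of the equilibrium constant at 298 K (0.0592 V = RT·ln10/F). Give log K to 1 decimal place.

log K = 85.8

The Cl₂/Cl⁻ couple is reduced (cathode); E°cell = +1.351 − (−1.188) = +2.539 V with n = 2.
At equilibrium E = 0, so log K = nE°cell / 0.0592 = (2)(+2.539) / 0.0592 = 85.8.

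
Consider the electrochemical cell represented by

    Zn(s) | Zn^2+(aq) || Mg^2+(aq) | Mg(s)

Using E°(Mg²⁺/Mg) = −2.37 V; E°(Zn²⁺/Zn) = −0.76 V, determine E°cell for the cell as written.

−1.61 V

By convention the left-hand electrode in cell notation is the anode (oxidation) and the right-hand electrode is the cathode (reduction).
E°cell = E°(right) − E°(left) = −2.37 − (−0.76) = −1.61 V.
The negative sign shows that, as written, the cell would require an external voltage to drive the reaction.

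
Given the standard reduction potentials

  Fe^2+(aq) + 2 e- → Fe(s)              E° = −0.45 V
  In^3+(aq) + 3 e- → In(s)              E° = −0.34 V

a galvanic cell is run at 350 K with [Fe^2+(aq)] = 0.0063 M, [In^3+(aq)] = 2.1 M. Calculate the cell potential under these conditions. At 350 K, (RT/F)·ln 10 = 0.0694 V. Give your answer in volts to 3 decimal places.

+0.194 V

In³⁺/In is reduced (cathode, E° = −0.34 V) and Fe²⁺/Fe is oxidized (anode).
E°cell = E°cat − E°an = −0.34 − (−0.45) = +0.11 V; n = 6.
Balancing gives 2 In^3+(aq) + 3 Fe(s) → 2 In(s) + 3 Fe^2+(aq); hence Q = [Fe^2+(aq)]^3 / [In^3+(aq)]^2 = 5.67×10^−8 (log Q = −7.246).
E = E° − (0.0694/n)·log Q = +0.11 − (0.0694/6)(−7.246) = +0.194 V.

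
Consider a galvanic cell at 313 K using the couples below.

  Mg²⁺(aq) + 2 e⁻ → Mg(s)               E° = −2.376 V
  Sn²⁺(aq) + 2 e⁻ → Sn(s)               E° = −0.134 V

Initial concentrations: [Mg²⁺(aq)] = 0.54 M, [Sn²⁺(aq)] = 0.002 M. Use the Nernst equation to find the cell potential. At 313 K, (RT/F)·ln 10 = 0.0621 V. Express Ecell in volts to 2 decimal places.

The Sn²⁺/Sn couple has the more positive E°, so it is the cathode; Mg²⁺/Mg is the anode.
The standard potential is −0.134 − (−2.376) = +2.242 V and the balanced reaction transfers n = 2 electrons.
The balanced reaction is Sn²⁺(aq) + Mg(s) → Sn(s) + Mg²⁺(aq), so Q = [Mg²⁺(aq)] / [Sn²⁺(aq)] = 270 and log Q = 2.431.
Applying E = E° − (RT ln10/nF)·log Q gives +2.242 − (0.0621/2)(2.431) = +2.17 V.

+2.17 V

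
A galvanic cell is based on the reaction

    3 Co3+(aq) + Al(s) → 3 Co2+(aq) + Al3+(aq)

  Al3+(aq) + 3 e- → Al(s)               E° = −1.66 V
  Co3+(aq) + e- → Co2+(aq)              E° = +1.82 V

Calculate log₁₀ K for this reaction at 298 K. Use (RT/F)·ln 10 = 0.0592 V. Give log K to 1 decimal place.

log K = 176.4

The Co³⁺/Co²⁺ couple is reduced (cathode); E°cell = +1.82 − (−1.66) = +3.48 V with n = 3.
At equilibrium E = 0, so log K = nE°cell / 0.0592 = (3)(+3.48) / 0.0592 = 176.4.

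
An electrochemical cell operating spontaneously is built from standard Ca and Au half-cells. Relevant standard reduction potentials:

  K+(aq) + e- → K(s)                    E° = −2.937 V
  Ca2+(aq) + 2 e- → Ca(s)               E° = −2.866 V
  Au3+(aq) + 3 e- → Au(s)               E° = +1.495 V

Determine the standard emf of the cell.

The Au³⁺/Au couple has the higher E°, so Au ion is reduced (cathode) and Ca is oxidized (anode).
E°cell = E°(cathode) − E°(anode) = +1.495 − (−2.866) = +4.361 V.

+4.361 V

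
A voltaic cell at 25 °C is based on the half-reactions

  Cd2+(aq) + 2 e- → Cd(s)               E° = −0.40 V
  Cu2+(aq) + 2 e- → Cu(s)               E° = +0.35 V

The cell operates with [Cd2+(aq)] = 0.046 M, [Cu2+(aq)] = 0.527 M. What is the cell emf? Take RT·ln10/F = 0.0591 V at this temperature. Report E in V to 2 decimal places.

+0.78 V

Cu²⁺/Cu is reduced (cathode, E° = +0.35 V) and Cd²⁺/Cd is oxidized (anode).
E°cell = E°cat − E°an = +0.35 − (−0.40) = +0.75 V; n = 2.
The balanced reaction is Cu2+(aq) + Cd(s) → Cu(s) + Cd2+(aq), so Q = [Cd2+(aq)] / [Cu2+(aq)] = 0.0873 and log Q = −1.059.
E = E° − (0.0591/n)·log Q = +0.75 − (0.0591/2)(−1.059) = +0.78 V.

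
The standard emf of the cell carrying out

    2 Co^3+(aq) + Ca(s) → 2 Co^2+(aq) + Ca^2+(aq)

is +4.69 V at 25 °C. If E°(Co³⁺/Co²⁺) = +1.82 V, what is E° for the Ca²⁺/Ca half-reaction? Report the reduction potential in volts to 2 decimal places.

In the reaction as written the Co³⁺/Co²⁺ couple is reduced (cathode) and Ca²⁺/Ca is oxidized (anode), so E°cell = E°(Co³⁺/Co²⁺) − E°(Ca²⁺/Ca).
E°(Ca²⁺/Ca) = E°(cathode) − E°cell = +1.82 − (+4.69) = −2.87 V.

−2.87 V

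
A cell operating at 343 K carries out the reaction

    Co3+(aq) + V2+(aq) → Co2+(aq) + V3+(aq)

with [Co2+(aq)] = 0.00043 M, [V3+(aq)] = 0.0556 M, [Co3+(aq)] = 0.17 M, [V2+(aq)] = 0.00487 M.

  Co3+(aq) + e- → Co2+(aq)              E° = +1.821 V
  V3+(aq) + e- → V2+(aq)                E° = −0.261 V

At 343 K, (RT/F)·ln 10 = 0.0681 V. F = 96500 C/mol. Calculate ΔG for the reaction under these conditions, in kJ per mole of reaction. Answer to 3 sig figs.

E°cell = +1.821 − (−0.261) = +2.082 V; the balanced reaction transfers n = 1 electron.
Q = ([Co2+(aq)]·[V3+(aq)]) / ([Co3+(aq)]·[V2+(aq)]) = 0.0289, so log Q = −1.539 and E = +2.082 − (0.0681/1)(−1.539) = +2.1868 V.
Then ΔG = −nFE = −1 × 96500 × +2.1868 J/mol = −211 kJ/mol.

−211 kJ/mol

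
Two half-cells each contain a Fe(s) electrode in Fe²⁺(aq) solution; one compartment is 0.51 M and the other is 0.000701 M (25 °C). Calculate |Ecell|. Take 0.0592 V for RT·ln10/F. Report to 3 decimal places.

0.085 V

For a concentration cell E°cell = 0, since both electrodes use the same couple.
The compartment with the higher Fe²⁺(aq) concentration (0.51 M) acts as the cathode; ions are reduced there and produced at the dilute (0.000701 M) anode.
With n = 2, Ecell = −(0.0592/2)·log([dilute]/[conc]) = −(0.0592/2)·log(0.000701/0.51) = +0.085 V.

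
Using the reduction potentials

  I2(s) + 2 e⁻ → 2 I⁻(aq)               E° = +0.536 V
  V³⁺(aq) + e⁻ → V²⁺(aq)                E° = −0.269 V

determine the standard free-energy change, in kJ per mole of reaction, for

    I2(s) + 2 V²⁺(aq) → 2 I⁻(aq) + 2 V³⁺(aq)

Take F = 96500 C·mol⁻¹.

In the reaction as written I2(s) is reduced, so the I₂/I⁻ couple is the cathode and V³⁺/V²⁺ is the anode.
E°cell = +0.536 − (−0.269) = +0.805 V; balancing electrons gives n = 2.
ΔG° = −nFE°cell = −(2)(96500)(+0.805) J/mol = −155 kJ/mol.

−155 kJ/mol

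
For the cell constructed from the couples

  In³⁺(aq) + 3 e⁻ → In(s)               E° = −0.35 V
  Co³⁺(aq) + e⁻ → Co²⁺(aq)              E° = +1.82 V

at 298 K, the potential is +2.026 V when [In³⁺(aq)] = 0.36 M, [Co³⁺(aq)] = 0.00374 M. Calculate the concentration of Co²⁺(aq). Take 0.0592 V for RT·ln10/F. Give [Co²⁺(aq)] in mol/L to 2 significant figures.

1.4 M

Co³⁺/Co²⁺ is the cathode (higher E°); E°cell = +1.82 − (−0.35) = +2.17 V with n = 3.
Rearranging E = E° − (0.0592/n)·log Q gives log Q = 3(+2.17 − (+2.026))/0.0592 = 7.297.
For 3 Co³⁺(aq) + In(s) → 3 Co²⁺(aq) + In³⁺(aq), the reaction quotient is Q = ([Co²⁺(aq)]^3·[In³⁺(aq)]) / [Co³⁺(aq)]^3.
Solving for the unknown gives log [Co²⁺(aq)] = 0.153, so [Co²⁺(aq)] ≈ 1.4 M.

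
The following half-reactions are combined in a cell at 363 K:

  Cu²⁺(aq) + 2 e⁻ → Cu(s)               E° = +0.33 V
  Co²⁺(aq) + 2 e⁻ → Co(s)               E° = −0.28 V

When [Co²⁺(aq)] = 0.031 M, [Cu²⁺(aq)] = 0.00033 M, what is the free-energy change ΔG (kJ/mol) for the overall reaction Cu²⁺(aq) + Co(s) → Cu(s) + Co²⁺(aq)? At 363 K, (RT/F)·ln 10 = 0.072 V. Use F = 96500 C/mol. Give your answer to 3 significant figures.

The standard cell potential is +0.33 − (−0.28) = +0.61 V, with n = 2 electrons in the balanced equation.
Q = [Co²⁺(aq)] / [Cu²⁺(aq)] = 93.9, so log Q = 1.973 and E = +0.61 − (0.072/2)(1.973) = +0.5390 V.
Finally ΔG = −nFE = −(2)(96500 C/mol)(+0.5390 V) = −104 kJ/mol.

−104 kJ/mol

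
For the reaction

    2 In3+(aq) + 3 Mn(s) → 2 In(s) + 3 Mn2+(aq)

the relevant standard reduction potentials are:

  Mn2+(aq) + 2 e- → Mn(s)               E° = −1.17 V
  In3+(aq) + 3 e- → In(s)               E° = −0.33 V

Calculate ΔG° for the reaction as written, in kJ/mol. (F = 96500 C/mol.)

In the reaction as written In3+(aq) is reduced, so the In³⁺/In couple is the cathode and Mn²⁺/Mn is the anode.
E°cell = −0.33 − (−1.17) = +0.84 V; balancing electrons gives n = 6.
ΔG° = −nFE°cell = −(6)(96500)(+0.84) J/mol = −486 kJ/mol.

−486 kJ/mol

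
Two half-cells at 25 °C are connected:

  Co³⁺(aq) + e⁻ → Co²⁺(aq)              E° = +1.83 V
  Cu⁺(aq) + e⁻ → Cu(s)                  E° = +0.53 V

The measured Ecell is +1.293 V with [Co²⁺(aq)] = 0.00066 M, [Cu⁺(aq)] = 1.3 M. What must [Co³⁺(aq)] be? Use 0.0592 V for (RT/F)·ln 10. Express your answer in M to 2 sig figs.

With Co³⁺/Co²⁺ at the cathode and Cu⁺/Cu at the anode, E°cell = +1.83 − (+0.53) = +1.30 V (n = 1).
Since E = E° − (0.0592/n)·log Q, log Q = n(E° − E)/0.0592 = 0.118.
The balanced reaction is Co³⁺(aq) + Cu(s) → Co²⁺(aq) + Cu⁺(aq), so Q = ([Co²⁺(aq)]·[Cu⁺(aq)]) / [Co³⁺(aq)].
Isolating [Co³⁺(aq)] in Q = 10^{0.118} yields log [Co³⁺(aq)] = −3.185, i.e. 0.00065 M.

0.00065 M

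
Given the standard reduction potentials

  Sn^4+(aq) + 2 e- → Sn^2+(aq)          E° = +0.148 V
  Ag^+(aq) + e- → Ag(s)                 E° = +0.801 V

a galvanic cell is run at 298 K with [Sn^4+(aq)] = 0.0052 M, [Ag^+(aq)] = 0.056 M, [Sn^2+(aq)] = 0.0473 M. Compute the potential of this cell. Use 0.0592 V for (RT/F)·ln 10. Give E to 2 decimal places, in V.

+0.61 V

The Ag⁺/Ag couple has the more positive E°, so it is the cathode; Sn⁴⁺/Sn²⁺ is the anode.
The standard potential is +0.801 − (+0.148) = +0.653 V and the balanced reaction transfers n = 2 electrons.
For the overall reaction 2 Ag^+(aq) + Sn^2+(aq) → 2 Ag(s) + Sn^4+(aq), Q = [Sn^4+(aq)] / ([Ag^+(aq)]^2·[Sn^2+(aq)]) = 35.1, giving log Q = 1.545.
E = E° − (0.0592/n)·log Q = +0.653 − (0.0592/2)(1.545) = +0.61 V.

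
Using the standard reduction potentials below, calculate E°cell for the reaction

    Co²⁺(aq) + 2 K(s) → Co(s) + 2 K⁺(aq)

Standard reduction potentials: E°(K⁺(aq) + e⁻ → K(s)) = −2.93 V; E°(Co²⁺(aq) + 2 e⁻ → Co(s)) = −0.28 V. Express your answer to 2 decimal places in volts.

Co²⁺(aq) gains electrons, so the Co²⁺/Co couple is the cathode; the K⁺/K couple is the anode.
E°cell = E°(cathode) − E°(anode) = −0.28 − (−2.93) = +2.65 V.

+2.65 V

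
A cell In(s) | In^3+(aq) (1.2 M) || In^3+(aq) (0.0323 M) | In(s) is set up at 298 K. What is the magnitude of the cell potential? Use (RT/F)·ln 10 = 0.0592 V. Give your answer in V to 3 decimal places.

0.031 V

For a concentration cell E°cell = 0, since both electrodes use the same couple.
The compartment with the higher In^3+(aq) concentration (1.2 M) acts as the cathode; ions are reduced there and produced at the dilute (0.0323 M) anode.
With n = 3, Ecell = −(0.0592/3)·log([dilute]/[conc]) = −(0.0592/3)·log(0.0323/1.2) = +0.031 V.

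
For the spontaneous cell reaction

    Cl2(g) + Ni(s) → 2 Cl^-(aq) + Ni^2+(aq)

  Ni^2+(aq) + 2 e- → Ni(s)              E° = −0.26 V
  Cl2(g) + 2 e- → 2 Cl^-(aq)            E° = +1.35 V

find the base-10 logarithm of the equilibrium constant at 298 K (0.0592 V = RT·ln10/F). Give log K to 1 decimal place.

log K = 54.4

The Cl₂/Cl⁻ couple is reduced (cathode); E°cell = +1.35 − (−0.26) = +1.61 V with n = 2.
At equilibrium E = 0, so log K = nE°cell / 0.0592 = (2)(+1.61) / 0.0592 = 54.4.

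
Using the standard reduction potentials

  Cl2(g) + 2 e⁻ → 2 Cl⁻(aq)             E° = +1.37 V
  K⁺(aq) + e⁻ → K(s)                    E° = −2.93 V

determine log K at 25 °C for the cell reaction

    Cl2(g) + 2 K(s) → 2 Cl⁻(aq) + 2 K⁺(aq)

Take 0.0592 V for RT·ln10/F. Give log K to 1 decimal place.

The Cl₂/Cl⁻ couple is reduced (cathode); E°cell = +1.37 − (−2.93) = +4.30 V with n = 2.
At equilibrium E = 0, so log K = nE°cell / 0.0592 = (2)(+4.30) / 0.0592 = 145.3.

log K = 145.3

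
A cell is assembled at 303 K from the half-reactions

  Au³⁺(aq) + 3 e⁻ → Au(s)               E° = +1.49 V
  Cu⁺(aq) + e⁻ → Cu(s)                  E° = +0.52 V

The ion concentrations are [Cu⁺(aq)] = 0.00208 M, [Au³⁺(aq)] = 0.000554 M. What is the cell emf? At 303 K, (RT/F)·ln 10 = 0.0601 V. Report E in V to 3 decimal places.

Au³⁺/Au is reduced (cathode, E° = +1.49 V) and Cu⁺/Cu is oxidized (anode).
The standard potential is +1.49 − (+0.52) = +0.97 V and the balanced reaction transfers n = 3 electrons.
The balanced reaction is Au³⁺(aq) + 3 Cu(s) → Au(s) + 3 Cu⁺(aq), so Q = [Cu⁺(aq)]^3 / [Au³⁺(aq)] = 1.62×10^−5 and log Q = −4.789.
By the Nernst equation, E = +0.97 − (0.0601/3)·(−4.789) = +1.066 V.

+1.066 V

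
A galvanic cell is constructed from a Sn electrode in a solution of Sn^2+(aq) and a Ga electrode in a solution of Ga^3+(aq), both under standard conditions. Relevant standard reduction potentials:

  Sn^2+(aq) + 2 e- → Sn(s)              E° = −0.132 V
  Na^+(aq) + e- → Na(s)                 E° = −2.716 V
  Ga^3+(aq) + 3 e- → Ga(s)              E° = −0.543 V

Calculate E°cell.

The Sn²⁺/Sn couple has the higher E°, so Sn ion is reduced (cathode) and Ga is oxidized (anode).
E°cell = E°(cathode) − E°(anode) = −0.132 − (−0.543) = +0.411 V.

+0.411 V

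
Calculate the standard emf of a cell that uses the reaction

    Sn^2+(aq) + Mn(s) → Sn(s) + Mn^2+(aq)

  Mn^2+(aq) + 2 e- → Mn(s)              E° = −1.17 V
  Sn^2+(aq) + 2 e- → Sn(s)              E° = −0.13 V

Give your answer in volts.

+1.04 V

In the reaction as written, Sn^2+(aq) is reduced (cathode) and Mn^2+(aq) is produced by oxidation at the anode.
E°cell = E°(cathode) − E°(anode) = −0.13 − (−1.17) = +1.04 V.
The positive value indicates the reaction is spontaneous as written.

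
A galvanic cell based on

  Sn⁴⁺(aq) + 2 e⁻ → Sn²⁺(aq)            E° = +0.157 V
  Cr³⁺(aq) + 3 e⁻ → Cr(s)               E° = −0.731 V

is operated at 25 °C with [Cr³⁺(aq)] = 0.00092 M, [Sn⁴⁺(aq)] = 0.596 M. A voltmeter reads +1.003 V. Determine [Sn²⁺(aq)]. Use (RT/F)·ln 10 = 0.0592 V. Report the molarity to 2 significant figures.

Sn⁴⁺/Sn²⁺ is the cathode (higher E°); E°cell = +0.157 − (−0.731) = +0.888 V with n = 6.
From the Nernst equation, log Q = n(E° − E)/0.0592 = 6·(+0.888 − (+1.003))/0.0592 = −11.655.
The balanced reaction is 3 Sn⁴⁺(aq) + 2 Cr(s) → 3 Sn²⁺(aq) + 2 Cr³⁺(aq), so Q = ([Sn²⁺(aq)]^3·[Cr³⁺(aq)]^2) / [Sn⁴⁺(aq)]^3.
Isolating [Sn²⁺(aq)] in Q = 10^{−11.655} yields log [Sn²⁺(aq)] = −2.086, i.e. 0.0082 M.

0.0082 M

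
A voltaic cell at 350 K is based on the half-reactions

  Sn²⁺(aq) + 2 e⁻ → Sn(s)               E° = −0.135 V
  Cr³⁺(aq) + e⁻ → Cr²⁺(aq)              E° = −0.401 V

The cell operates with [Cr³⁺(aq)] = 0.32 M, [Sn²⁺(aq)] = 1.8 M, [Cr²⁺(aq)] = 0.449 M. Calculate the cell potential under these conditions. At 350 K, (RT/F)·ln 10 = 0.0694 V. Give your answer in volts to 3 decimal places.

+0.285 V

The Sn²⁺/Sn couple has the more positive E°, so it is the cathode; Cr³⁺/Cr²⁺ is the anode.
The standard potential is −0.135 − (−0.401) = +0.266 V and the balanced reaction transfers n = 2 electrons.
For the overall reaction Sn²⁺(aq) + 2 Cr²⁺(aq) → Sn(s) + 2 Cr³⁺(aq), Q = [Cr³⁺(aq)]^2 / ([Sn²⁺(aq)]·[Cr²⁺(aq)]^2) = 0.282, giving log Q = −0.549.
E = E° − (0.0694/n)·log Q = +0.266 − (0.0694/2)(−0.549) = +0.285 V.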